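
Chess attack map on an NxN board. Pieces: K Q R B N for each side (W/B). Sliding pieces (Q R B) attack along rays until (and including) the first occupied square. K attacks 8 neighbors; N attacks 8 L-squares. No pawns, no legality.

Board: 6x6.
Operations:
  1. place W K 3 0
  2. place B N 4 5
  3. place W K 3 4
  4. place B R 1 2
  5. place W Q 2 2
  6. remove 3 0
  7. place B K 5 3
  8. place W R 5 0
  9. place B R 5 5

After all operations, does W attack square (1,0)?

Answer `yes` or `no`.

Op 1: place WK@(3,0)
Op 2: place BN@(4,5)
Op 3: place WK@(3,4)
Op 4: place BR@(1,2)
Op 5: place WQ@(2,2)
Op 6: remove (3,0)
Op 7: place BK@(5,3)
Op 8: place WR@(5,0)
Op 9: place BR@(5,5)
Per-piece attacks for W:
  WQ@(2,2): attacks (2,3) (2,4) (2,5) (2,1) (2,0) (3,2) (4,2) (5,2) (1,2) (3,3) (4,4) (5,5) (3,1) (4,0) (1,3) (0,4) (1,1) (0,0) [ray(-1,0) blocked at (1,2); ray(1,1) blocked at (5,5)]
  WK@(3,4): attacks (3,5) (3,3) (4,4) (2,4) (4,5) (4,3) (2,5) (2,3)
  WR@(5,0): attacks (5,1) (5,2) (5,3) (4,0) (3,0) (2,0) (1,0) (0,0) [ray(0,1) blocked at (5,3)]
W attacks (1,0): yes

Answer: yes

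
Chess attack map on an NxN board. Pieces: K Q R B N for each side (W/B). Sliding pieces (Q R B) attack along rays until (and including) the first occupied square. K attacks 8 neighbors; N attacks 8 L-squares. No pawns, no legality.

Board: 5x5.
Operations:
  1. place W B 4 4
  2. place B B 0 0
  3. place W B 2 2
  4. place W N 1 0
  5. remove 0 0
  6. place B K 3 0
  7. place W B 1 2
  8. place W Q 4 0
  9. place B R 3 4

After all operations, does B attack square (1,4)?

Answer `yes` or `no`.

Answer: yes

Derivation:
Op 1: place WB@(4,4)
Op 2: place BB@(0,0)
Op 3: place WB@(2,2)
Op 4: place WN@(1,0)
Op 5: remove (0,0)
Op 6: place BK@(3,0)
Op 7: place WB@(1,2)
Op 8: place WQ@(4,0)
Op 9: place BR@(3,4)
Per-piece attacks for B:
  BK@(3,0): attacks (3,1) (4,0) (2,0) (4,1) (2,1)
  BR@(3,4): attacks (3,3) (3,2) (3,1) (3,0) (4,4) (2,4) (1,4) (0,4) [ray(0,-1) blocked at (3,0); ray(1,0) blocked at (4,4)]
B attacks (1,4): yes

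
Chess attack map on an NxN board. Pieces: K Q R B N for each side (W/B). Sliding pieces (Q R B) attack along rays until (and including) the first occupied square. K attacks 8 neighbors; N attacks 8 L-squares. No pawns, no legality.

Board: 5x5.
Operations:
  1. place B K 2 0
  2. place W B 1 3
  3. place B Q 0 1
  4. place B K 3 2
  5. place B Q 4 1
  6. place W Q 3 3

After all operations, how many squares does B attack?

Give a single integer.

Op 1: place BK@(2,0)
Op 2: place WB@(1,3)
Op 3: place BQ@(0,1)
Op 4: place BK@(3,2)
Op 5: place BQ@(4,1)
Op 6: place WQ@(3,3)
Per-piece attacks for B:
  BQ@(0,1): attacks (0,2) (0,3) (0,4) (0,0) (1,1) (2,1) (3,1) (4,1) (1,2) (2,3) (3,4) (1,0) [ray(1,0) blocked at (4,1)]
  BK@(2,0): attacks (2,1) (3,0) (1,0) (3,1) (1,1)
  BK@(3,2): attacks (3,3) (3,1) (4,2) (2,2) (4,3) (4,1) (2,3) (2,1)
  BQ@(4,1): attacks (4,2) (4,3) (4,4) (4,0) (3,1) (2,1) (1,1) (0,1) (3,2) (3,0) [ray(-1,0) blocked at (0,1); ray(-1,1) blocked at (3,2)]
Union (21 distinct): (0,0) (0,1) (0,2) (0,3) (0,4) (1,0) (1,1) (1,2) (2,1) (2,2) (2,3) (3,0) (3,1) (3,2) (3,3) (3,4) (4,0) (4,1) (4,2) (4,3) (4,4)

Answer: 21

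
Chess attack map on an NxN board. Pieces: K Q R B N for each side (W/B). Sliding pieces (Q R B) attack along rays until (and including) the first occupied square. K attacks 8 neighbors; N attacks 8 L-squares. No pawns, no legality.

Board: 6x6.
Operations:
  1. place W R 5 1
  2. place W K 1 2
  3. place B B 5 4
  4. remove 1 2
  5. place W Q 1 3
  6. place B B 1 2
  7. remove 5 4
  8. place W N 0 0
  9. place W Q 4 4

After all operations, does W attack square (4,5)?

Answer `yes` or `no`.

Answer: yes

Derivation:
Op 1: place WR@(5,1)
Op 2: place WK@(1,2)
Op 3: place BB@(5,4)
Op 4: remove (1,2)
Op 5: place WQ@(1,3)
Op 6: place BB@(1,2)
Op 7: remove (5,4)
Op 8: place WN@(0,0)
Op 9: place WQ@(4,4)
Per-piece attacks for W:
  WN@(0,0): attacks (1,2) (2,1)
  WQ@(1,3): attacks (1,4) (1,5) (1,2) (2,3) (3,3) (4,3) (5,3) (0,3) (2,4) (3,5) (2,2) (3,1) (4,0) (0,4) (0,2) [ray(0,-1) blocked at (1,2)]
  WQ@(4,4): attacks (4,5) (4,3) (4,2) (4,1) (4,0) (5,4) (3,4) (2,4) (1,4) (0,4) (5,5) (5,3) (3,5) (3,3) (2,2) (1,1) (0,0) [ray(-1,-1) blocked at (0,0)]
  WR@(5,1): attacks (5,2) (5,3) (5,4) (5,5) (5,0) (4,1) (3,1) (2,1) (1,1) (0,1)
W attacks (4,5): yes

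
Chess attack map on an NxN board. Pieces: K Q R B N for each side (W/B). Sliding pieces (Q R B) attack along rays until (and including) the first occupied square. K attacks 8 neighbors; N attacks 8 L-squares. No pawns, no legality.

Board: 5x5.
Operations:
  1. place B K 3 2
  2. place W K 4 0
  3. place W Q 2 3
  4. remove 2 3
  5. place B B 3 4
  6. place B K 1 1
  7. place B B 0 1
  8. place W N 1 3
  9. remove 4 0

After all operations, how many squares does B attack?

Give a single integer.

Op 1: place BK@(3,2)
Op 2: place WK@(4,0)
Op 3: place WQ@(2,3)
Op 4: remove (2,3)
Op 5: place BB@(3,4)
Op 6: place BK@(1,1)
Op 7: place BB@(0,1)
Op 8: place WN@(1,3)
Op 9: remove (4,0)
Per-piece attacks for B:
  BB@(0,1): attacks (1,2) (2,3) (3,4) (1,0) [ray(1,1) blocked at (3,4)]
  BK@(1,1): attacks (1,2) (1,0) (2,1) (0,1) (2,2) (2,0) (0,2) (0,0)
  BK@(3,2): attacks (3,3) (3,1) (4,2) (2,2) (4,3) (4,1) (2,3) (2,1)
  BB@(3,4): attacks (4,3) (2,3) (1,2) (0,1) [ray(-1,-1) blocked at (0,1)]
Union (15 distinct): (0,0) (0,1) (0,2) (1,0) (1,2) (2,0) (2,1) (2,2) (2,3) (3,1) (3,3) (3,4) (4,1) (4,2) (4,3)

Answer: 15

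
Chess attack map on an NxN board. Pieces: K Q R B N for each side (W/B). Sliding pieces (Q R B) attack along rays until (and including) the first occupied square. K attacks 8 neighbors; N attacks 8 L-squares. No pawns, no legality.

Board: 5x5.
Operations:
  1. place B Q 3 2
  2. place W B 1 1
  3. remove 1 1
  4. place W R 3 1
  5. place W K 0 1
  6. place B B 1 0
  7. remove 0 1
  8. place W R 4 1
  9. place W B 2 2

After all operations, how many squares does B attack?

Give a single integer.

Op 1: place BQ@(3,2)
Op 2: place WB@(1,1)
Op 3: remove (1,1)
Op 4: place WR@(3,1)
Op 5: place WK@(0,1)
Op 6: place BB@(1,0)
Op 7: remove (0,1)
Op 8: place WR@(4,1)
Op 9: place WB@(2,2)
Per-piece attacks for B:
  BB@(1,0): attacks (2,1) (3,2) (0,1) [ray(1,1) blocked at (3,2)]
  BQ@(3,2): attacks (3,3) (3,4) (3,1) (4,2) (2,2) (4,3) (4,1) (2,3) (1,4) (2,1) (1,0) [ray(0,-1) blocked at (3,1); ray(-1,0) blocked at (2,2); ray(1,-1) blocked at (4,1); ray(-1,-1) blocked at (1,0)]
Union (13 distinct): (0,1) (1,0) (1,4) (2,1) (2,2) (2,3) (3,1) (3,2) (3,3) (3,4) (4,1) (4,2) (4,3)

Answer: 13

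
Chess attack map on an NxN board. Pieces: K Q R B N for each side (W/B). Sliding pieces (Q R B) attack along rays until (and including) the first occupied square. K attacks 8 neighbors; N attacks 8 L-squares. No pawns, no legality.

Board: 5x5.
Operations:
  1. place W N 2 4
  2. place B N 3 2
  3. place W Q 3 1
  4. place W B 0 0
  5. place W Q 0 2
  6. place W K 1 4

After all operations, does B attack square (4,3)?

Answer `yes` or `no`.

Answer: no

Derivation:
Op 1: place WN@(2,4)
Op 2: place BN@(3,2)
Op 3: place WQ@(3,1)
Op 4: place WB@(0,0)
Op 5: place WQ@(0,2)
Op 6: place WK@(1,4)
Per-piece attacks for B:
  BN@(3,2): attacks (4,4) (2,4) (1,3) (4,0) (2,0) (1,1)
B attacks (4,3): no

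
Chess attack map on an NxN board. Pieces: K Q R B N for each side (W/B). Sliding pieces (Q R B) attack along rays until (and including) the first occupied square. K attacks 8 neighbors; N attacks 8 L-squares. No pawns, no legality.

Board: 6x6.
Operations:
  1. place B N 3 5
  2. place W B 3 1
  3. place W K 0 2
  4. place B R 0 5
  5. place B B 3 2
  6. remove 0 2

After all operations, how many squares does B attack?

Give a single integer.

Answer: 17

Derivation:
Op 1: place BN@(3,5)
Op 2: place WB@(3,1)
Op 3: place WK@(0,2)
Op 4: place BR@(0,5)
Op 5: place BB@(3,2)
Op 6: remove (0,2)
Per-piece attacks for B:
  BR@(0,5): attacks (0,4) (0,3) (0,2) (0,1) (0,0) (1,5) (2,5) (3,5) [ray(1,0) blocked at (3,5)]
  BB@(3,2): attacks (4,3) (5,4) (4,1) (5,0) (2,3) (1,4) (0,5) (2,1) (1,0) [ray(-1,1) blocked at (0,5)]
  BN@(3,5): attacks (4,3) (5,4) (2,3) (1,4)
Union (17 distinct): (0,0) (0,1) (0,2) (0,3) (0,4) (0,5) (1,0) (1,4) (1,5) (2,1) (2,3) (2,5) (3,5) (4,1) (4,3) (5,0) (5,4)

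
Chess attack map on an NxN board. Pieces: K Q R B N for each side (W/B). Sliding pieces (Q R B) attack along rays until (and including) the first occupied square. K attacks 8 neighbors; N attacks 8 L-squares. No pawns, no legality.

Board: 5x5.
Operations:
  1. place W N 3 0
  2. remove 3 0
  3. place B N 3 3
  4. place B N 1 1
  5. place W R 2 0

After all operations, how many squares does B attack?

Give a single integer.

Op 1: place WN@(3,0)
Op 2: remove (3,0)
Op 3: place BN@(3,3)
Op 4: place BN@(1,1)
Op 5: place WR@(2,0)
Per-piece attacks for B:
  BN@(1,1): attacks (2,3) (3,2) (0,3) (3,0)
  BN@(3,3): attacks (1,4) (4,1) (2,1) (1,2)
Union (8 distinct): (0,3) (1,2) (1,4) (2,1) (2,3) (3,0) (3,2) (4,1)

Answer: 8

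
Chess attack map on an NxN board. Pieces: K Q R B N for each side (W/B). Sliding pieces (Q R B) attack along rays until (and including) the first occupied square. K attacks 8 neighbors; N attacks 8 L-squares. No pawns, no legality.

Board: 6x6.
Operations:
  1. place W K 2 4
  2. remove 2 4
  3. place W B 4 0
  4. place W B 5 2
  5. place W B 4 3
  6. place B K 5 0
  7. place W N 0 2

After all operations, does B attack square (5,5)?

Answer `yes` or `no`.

Op 1: place WK@(2,4)
Op 2: remove (2,4)
Op 3: place WB@(4,0)
Op 4: place WB@(5,2)
Op 5: place WB@(4,3)
Op 6: place BK@(5,0)
Op 7: place WN@(0,2)
Per-piece attacks for B:
  BK@(5,0): attacks (5,1) (4,0) (4,1)
B attacks (5,5): no

Answer: no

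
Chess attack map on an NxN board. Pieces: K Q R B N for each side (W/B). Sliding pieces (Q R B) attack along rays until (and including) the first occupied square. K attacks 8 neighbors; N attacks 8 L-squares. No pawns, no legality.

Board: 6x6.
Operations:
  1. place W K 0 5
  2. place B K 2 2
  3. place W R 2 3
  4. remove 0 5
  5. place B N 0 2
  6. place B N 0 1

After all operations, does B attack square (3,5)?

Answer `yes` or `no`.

Op 1: place WK@(0,5)
Op 2: place BK@(2,2)
Op 3: place WR@(2,3)
Op 4: remove (0,5)
Op 5: place BN@(0,2)
Op 6: place BN@(0,1)
Per-piece attacks for B:
  BN@(0,1): attacks (1,3) (2,2) (2,0)
  BN@(0,2): attacks (1,4) (2,3) (1,0) (2,1)
  BK@(2,2): attacks (2,3) (2,1) (3,2) (1,2) (3,3) (3,1) (1,3) (1,1)
B attacks (3,5): no

Answer: no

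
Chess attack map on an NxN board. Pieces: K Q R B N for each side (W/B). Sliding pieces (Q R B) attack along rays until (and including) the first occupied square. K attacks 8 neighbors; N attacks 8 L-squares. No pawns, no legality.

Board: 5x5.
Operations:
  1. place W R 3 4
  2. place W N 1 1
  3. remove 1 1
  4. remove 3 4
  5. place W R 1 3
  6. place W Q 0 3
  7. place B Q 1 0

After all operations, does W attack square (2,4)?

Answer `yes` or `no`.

Op 1: place WR@(3,4)
Op 2: place WN@(1,1)
Op 3: remove (1,1)
Op 4: remove (3,4)
Op 5: place WR@(1,3)
Op 6: place WQ@(0,3)
Op 7: place BQ@(1,0)
Per-piece attacks for W:
  WQ@(0,3): attacks (0,4) (0,2) (0,1) (0,0) (1,3) (1,4) (1,2) (2,1) (3,0) [ray(1,0) blocked at (1,3)]
  WR@(1,3): attacks (1,4) (1,2) (1,1) (1,0) (2,3) (3,3) (4,3) (0,3) [ray(0,-1) blocked at (1,0); ray(-1,0) blocked at (0,3)]
W attacks (2,4): no

Answer: no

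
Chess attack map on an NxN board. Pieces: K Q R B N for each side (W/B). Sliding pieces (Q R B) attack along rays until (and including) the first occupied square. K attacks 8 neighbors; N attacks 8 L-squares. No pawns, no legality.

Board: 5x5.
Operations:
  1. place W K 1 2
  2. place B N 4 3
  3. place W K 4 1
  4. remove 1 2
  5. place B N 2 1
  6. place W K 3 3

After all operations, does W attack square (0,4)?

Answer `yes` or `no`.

Answer: no

Derivation:
Op 1: place WK@(1,2)
Op 2: place BN@(4,3)
Op 3: place WK@(4,1)
Op 4: remove (1,2)
Op 5: place BN@(2,1)
Op 6: place WK@(3,3)
Per-piece attacks for W:
  WK@(3,3): attacks (3,4) (3,2) (4,3) (2,3) (4,4) (4,2) (2,4) (2,2)
  WK@(4,1): attacks (4,2) (4,0) (3,1) (3,2) (3,0)
W attacks (0,4): no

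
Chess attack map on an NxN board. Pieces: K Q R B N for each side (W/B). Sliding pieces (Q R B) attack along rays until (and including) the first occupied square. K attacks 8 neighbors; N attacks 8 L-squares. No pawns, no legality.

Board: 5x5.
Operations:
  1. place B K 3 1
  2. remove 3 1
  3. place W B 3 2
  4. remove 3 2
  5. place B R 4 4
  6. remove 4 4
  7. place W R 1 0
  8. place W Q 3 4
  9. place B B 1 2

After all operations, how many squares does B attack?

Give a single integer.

Op 1: place BK@(3,1)
Op 2: remove (3,1)
Op 3: place WB@(3,2)
Op 4: remove (3,2)
Op 5: place BR@(4,4)
Op 6: remove (4,4)
Op 7: place WR@(1,0)
Op 8: place WQ@(3,4)
Op 9: place BB@(1,2)
Per-piece attacks for B:
  BB@(1,2): attacks (2,3) (3,4) (2,1) (3,0) (0,3) (0,1) [ray(1,1) blocked at (3,4)]
Union (6 distinct): (0,1) (0,3) (2,1) (2,3) (3,0) (3,4)

Answer: 6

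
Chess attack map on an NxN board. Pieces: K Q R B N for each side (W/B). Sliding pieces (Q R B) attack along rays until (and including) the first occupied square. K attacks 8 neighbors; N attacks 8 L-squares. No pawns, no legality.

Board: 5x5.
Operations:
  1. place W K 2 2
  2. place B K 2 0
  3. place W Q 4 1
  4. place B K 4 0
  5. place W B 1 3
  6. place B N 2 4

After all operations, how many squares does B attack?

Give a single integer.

Answer: 10

Derivation:
Op 1: place WK@(2,2)
Op 2: place BK@(2,0)
Op 3: place WQ@(4,1)
Op 4: place BK@(4,0)
Op 5: place WB@(1,3)
Op 6: place BN@(2,4)
Per-piece attacks for B:
  BK@(2,0): attacks (2,1) (3,0) (1,0) (3,1) (1,1)
  BN@(2,4): attacks (3,2) (4,3) (1,2) (0,3)
  BK@(4,0): attacks (4,1) (3,0) (3,1)
Union (10 distinct): (0,3) (1,0) (1,1) (1,2) (2,1) (3,0) (3,1) (3,2) (4,1) (4,3)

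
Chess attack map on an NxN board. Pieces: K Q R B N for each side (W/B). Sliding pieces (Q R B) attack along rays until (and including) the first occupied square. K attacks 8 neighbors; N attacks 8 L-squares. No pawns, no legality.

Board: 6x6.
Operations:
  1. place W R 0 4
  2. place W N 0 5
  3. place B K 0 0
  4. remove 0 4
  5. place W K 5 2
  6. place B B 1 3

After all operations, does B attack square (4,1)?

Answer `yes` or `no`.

Answer: no

Derivation:
Op 1: place WR@(0,4)
Op 2: place WN@(0,5)
Op 3: place BK@(0,0)
Op 4: remove (0,4)
Op 5: place WK@(5,2)
Op 6: place BB@(1,3)
Per-piece attacks for B:
  BK@(0,0): attacks (0,1) (1,0) (1,1)
  BB@(1,3): attacks (2,4) (3,5) (2,2) (3,1) (4,0) (0,4) (0,2)
B attacks (4,1): no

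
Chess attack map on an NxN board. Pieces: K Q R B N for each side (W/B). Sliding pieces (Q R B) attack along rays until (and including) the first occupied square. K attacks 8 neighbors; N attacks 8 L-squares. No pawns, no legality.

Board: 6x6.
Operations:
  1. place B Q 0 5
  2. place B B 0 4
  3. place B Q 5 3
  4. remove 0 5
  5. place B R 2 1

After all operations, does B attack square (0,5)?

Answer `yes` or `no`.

Op 1: place BQ@(0,5)
Op 2: place BB@(0,4)
Op 3: place BQ@(5,3)
Op 4: remove (0,5)
Op 5: place BR@(2,1)
Per-piece attacks for B:
  BB@(0,4): attacks (1,5) (1,3) (2,2) (3,1) (4,0)
  BR@(2,1): attacks (2,2) (2,3) (2,4) (2,5) (2,0) (3,1) (4,1) (5,1) (1,1) (0,1)
  BQ@(5,3): attacks (5,4) (5,5) (5,2) (5,1) (5,0) (4,3) (3,3) (2,3) (1,3) (0,3) (4,4) (3,5) (4,2) (3,1) (2,0)
B attacks (0,5): no

Answer: no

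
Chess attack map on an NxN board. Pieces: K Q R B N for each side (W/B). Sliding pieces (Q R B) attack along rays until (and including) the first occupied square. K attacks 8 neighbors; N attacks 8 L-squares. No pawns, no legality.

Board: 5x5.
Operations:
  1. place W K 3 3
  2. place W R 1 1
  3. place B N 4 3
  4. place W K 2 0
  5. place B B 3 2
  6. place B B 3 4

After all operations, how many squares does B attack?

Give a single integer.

Answer: 11

Derivation:
Op 1: place WK@(3,3)
Op 2: place WR@(1,1)
Op 3: place BN@(4,3)
Op 4: place WK@(2,0)
Op 5: place BB@(3,2)
Op 6: place BB@(3,4)
Per-piece attacks for B:
  BB@(3,2): attacks (4,3) (4,1) (2,3) (1,4) (2,1) (1,0) [ray(1,1) blocked at (4,3)]
  BB@(3,4): attacks (4,3) (2,3) (1,2) (0,1) [ray(1,-1) blocked at (4,3)]
  BN@(4,3): attacks (2,4) (3,1) (2,2)
Union (11 distinct): (0,1) (1,0) (1,2) (1,4) (2,1) (2,2) (2,3) (2,4) (3,1) (4,1) (4,3)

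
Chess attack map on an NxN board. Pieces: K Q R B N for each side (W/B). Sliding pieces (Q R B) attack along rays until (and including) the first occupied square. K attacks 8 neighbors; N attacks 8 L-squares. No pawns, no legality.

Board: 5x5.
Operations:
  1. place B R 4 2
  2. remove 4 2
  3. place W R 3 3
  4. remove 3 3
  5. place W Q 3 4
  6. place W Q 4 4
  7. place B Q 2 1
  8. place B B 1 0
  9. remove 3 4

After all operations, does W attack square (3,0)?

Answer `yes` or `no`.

Op 1: place BR@(4,2)
Op 2: remove (4,2)
Op 3: place WR@(3,3)
Op 4: remove (3,3)
Op 5: place WQ@(3,4)
Op 6: place WQ@(4,4)
Op 7: place BQ@(2,1)
Op 8: place BB@(1,0)
Op 9: remove (3,4)
Per-piece attacks for W:
  WQ@(4,4): attacks (4,3) (4,2) (4,1) (4,0) (3,4) (2,4) (1,4) (0,4) (3,3) (2,2) (1,1) (0,0)
W attacks (3,0): no

Answer: no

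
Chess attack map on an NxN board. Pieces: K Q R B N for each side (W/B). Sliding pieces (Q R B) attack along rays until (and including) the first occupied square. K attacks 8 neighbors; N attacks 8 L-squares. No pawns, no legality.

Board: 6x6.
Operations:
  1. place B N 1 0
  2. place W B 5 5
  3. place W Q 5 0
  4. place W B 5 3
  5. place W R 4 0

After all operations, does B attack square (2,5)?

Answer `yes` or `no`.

Answer: no

Derivation:
Op 1: place BN@(1,0)
Op 2: place WB@(5,5)
Op 3: place WQ@(5,0)
Op 4: place WB@(5,3)
Op 5: place WR@(4,0)
Per-piece attacks for B:
  BN@(1,0): attacks (2,2) (3,1) (0,2)
B attacks (2,5): no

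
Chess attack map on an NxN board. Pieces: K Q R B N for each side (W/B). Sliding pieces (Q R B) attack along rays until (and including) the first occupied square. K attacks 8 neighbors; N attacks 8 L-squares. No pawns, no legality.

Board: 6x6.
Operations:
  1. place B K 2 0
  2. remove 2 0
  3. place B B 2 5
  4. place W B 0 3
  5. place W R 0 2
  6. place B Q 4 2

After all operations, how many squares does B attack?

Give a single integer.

Op 1: place BK@(2,0)
Op 2: remove (2,0)
Op 3: place BB@(2,5)
Op 4: place WB@(0,3)
Op 5: place WR@(0,2)
Op 6: place BQ@(4,2)
Per-piece attacks for B:
  BB@(2,5): attacks (3,4) (4,3) (5,2) (1,4) (0,3) [ray(-1,-1) blocked at (0,3)]
  BQ@(4,2): attacks (4,3) (4,4) (4,5) (4,1) (4,0) (5,2) (3,2) (2,2) (1,2) (0,2) (5,3) (5,1) (3,3) (2,4) (1,5) (3,1) (2,0) [ray(-1,0) blocked at (0,2)]
Union (20 distinct): (0,2) (0,3) (1,2) (1,4) (1,5) (2,0) (2,2) (2,4) (3,1) (3,2) (3,3) (3,4) (4,0) (4,1) (4,3) (4,4) (4,5) (5,1) (5,2) (5,3)

Answer: 20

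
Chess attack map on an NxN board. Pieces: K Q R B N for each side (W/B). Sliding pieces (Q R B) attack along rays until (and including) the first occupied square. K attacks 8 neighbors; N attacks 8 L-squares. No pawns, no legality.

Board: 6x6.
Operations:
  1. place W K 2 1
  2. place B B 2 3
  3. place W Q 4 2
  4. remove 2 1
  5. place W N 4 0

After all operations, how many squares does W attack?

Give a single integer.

Answer: 18

Derivation:
Op 1: place WK@(2,1)
Op 2: place BB@(2,3)
Op 3: place WQ@(4,2)
Op 4: remove (2,1)
Op 5: place WN@(4,0)
Per-piece attacks for W:
  WN@(4,0): attacks (5,2) (3,2) (2,1)
  WQ@(4,2): attacks (4,3) (4,4) (4,5) (4,1) (4,0) (5,2) (3,2) (2,2) (1,2) (0,2) (5,3) (5,1) (3,3) (2,4) (1,5) (3,1) (2,0) [ray(0,-1) blocked at (4,0)]
Union (18 distinct): (0,2) (1,2) (1,5) (2,0) (2,1) (2,2) (2,4) (3,1) (3,2) (3,3) (4,0) (4,1) (4,3) (4,4) (4,5) (5,1) (5,2) (5,3)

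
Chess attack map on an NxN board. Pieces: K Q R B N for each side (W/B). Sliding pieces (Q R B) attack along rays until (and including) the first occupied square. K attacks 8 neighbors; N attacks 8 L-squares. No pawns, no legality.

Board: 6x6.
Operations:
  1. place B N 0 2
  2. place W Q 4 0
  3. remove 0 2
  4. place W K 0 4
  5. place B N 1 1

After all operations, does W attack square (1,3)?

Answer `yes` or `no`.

Answer: yes

Derivation:
Op 1: place BN@(0,2)
Op 2: place WQ@(4,0)
Op 3: remove (0,2)
Op 4: place WK@(0,4)
Op 5: place BN@(1,1)
Per-piece attacks for W:
  WK@(0,4): attacks (0,5) (0,3) (1,4) (1,5) (1,3)
  WQ@(4,0): attacks (4,1) (4,2) (4,3) (4,4) (4,5) (5,0) (3,0) (2,0) (1,0) (0,0) (5,1) (3,1) (2,2) (1,3) (0,4) [ray(-1,1) blocked at (0,4)]
W attacks (1,3): yes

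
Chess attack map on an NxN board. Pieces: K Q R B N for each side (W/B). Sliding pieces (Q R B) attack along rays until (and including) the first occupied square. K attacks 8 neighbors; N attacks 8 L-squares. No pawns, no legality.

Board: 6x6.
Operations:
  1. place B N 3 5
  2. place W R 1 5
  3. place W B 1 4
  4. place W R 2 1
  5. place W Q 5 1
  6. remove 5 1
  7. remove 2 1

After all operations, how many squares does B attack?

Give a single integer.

Op 1: place BN@(3,5)
Op 2: place WR@(1,5)
Op 3: place WB@(1,4)
Op 4: place WR@(2,1)
Op 5: place WQ@(5,1)
Op 6: remove (5,1)
Op 7: remove (2,1)
Per-piece attacks for B:
  BN@(3,5): attacks (4,3) (5,4) (2,3) (1,4)
Union (4 distinct): (1,4) (2,3) (4,3) (5,4)

Answer: 4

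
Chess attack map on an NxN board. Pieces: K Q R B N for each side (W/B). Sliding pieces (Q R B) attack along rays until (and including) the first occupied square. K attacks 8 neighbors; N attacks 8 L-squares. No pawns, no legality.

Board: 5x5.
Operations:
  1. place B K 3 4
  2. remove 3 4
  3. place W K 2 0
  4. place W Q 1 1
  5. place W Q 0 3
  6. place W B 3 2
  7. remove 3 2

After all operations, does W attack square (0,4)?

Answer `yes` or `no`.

Op 1: place BK@(3,4)
Op 2: remove (3,4)
Op 3: place WK@(2,0)
Op 4: place WQ@(1,1)
Op 5: place WQ@(0,3)
Op 6: place WB@(3,2)
Op 7: remove (3,2)
Per-piece attacks for W:
  WQ@(0,3): attacks (0,4) (0,2) (0,1) (0,0) (1,3) (2,3) (3,3) (4,3) (1,4) (1,2) (2,1) (3,0)
  WQ@(1,1): attacks (1,2) (1,3) (1,4) (1,0) (2,1) (3,1) (4,1) (0,1) (2,2) (3,3) (4,4) (2,0) (0,2) (0,0) [ray(1,-1) blocked at (2,0)]
  WK@(2,0): attacks (2,1) (3,0) (1,0) (3,1) (1,1)
W attacks (0,4): yes

Answer: yes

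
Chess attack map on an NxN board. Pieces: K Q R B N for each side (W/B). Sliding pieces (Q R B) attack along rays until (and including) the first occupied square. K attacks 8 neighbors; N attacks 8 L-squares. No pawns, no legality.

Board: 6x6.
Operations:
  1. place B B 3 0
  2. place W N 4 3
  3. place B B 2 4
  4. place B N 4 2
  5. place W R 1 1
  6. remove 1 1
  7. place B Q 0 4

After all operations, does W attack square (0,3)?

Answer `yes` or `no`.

Op 1: place BB@(3,0)
Op 2: place WN@(4,3)
Op 3: place BB@(2,4)
Op 4: place BN@(4,2)
Op 5: place WR@(1,1)
Op 6: remove (1,1)
Op 7: place BQ@(0,4)
Per-piece attacks for W:
  WN@(4,3): attacks (5,5) (3,5) (2,4) (5,1) (3,1) (2,2)
W attacks (0,3): no

Answer: no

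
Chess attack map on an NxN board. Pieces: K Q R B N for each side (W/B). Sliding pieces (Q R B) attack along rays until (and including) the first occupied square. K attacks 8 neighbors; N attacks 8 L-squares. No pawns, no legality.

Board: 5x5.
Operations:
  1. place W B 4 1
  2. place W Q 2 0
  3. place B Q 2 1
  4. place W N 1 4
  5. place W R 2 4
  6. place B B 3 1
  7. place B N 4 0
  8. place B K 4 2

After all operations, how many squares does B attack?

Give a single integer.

Op 1: place WB@(4,1)
Op 2: place WQ@(2,0)
Op 3: place BQ@(2,1)
Op 4: place WN@(1,4)
Op 5: place WR@(2,4)
Op 6: place BB@(3,1)
Op 7: place BN@(4,0)
Op 8: place BK@(4,2)
Per-piece attacks for B:
  BQ@(2,1): attacks (2,2) (2,3) (2,4) (2,0) (3,1) (1,1) (0,1) (3,2) (4,3) (3,0) (1,2) (0,3) (1,0) [ray(0,1) blocked at (2,4); ray(0,-1) blocked at (2,0); ray(1,0) blocked at (3,1)]
  BB@(3,1): attacks (4,2) (4,0) (2,2) (1,3) (0,4) (2,0) [ray(1,1) blocked at (4,2); ray(1,-1) blocked at (4,0); ray(-1,-1) blocked at (2,0)]
  BN@(4,0): attacks (3,2) (2,1)
  BK@(4,2): attacks (4,3) (4,1) (3,2) (3,3) (3,1)
Union (20 distinct): (0,1) (0,3) (0,4) (1,0) (1,1) (1,2) (1,3) (2,0) (2,1) (2,2) (2,3) (2,4) (3,0) (3,1) (3,2) (3,3) (4,0) (4,1) (4,2) (4,3)

Answer: 20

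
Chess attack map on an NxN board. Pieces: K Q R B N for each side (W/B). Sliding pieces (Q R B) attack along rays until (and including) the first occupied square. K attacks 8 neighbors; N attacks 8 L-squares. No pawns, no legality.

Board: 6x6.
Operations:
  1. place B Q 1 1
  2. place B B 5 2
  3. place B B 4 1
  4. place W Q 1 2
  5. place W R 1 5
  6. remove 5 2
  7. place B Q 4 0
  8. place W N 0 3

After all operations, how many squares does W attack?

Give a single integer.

Answer: 22

Derivation:
Op 1: place BQ@(1,1)
Op 2: place BB@(5,2)
Op 3: place BB@(4,1)
Op 4: place WQ@(1,2)
Op 5: place WR@(1,5)
Op 6: remove (5,2)
Op 7: place BQ@(4,0)
Op 8: place WN@(0,3)
Per-piece attacks for W:
  WN@(0,3): attacks (1,5) (2,4) (1,1) (2,2)
  WQ@(1,2): attacks (1,3) (1,4) (1,5) (1,1) (2,2) (3,2) (4,2) (5,2) (0,2) (2,3) (3,4) (4,5) (2,1) (3,0) (0,3) (0,1) [ray(0,1) blocked at (1,5); ray(0,-1) blocked at (1,1); ray(-1,1) blocked at (0,3)]
  WR@(1,5): attacks (1,4) (1,3) (1,2) (2,5) (3,5) (4,5) (5,5) (0,5) [ray(0,-1) blocked at (1,2)]
Union (22 distinct): (0,1) (0,2) (0,3) (0,5) (1,1) (1,2) (1,3) (1,4) (1,5) (2,1) (2,2) (2,3) (2,4) (2,5) (3,0) (3,2) (3,4) (3,5) (4,2) (4,5) (5,2) (5,5)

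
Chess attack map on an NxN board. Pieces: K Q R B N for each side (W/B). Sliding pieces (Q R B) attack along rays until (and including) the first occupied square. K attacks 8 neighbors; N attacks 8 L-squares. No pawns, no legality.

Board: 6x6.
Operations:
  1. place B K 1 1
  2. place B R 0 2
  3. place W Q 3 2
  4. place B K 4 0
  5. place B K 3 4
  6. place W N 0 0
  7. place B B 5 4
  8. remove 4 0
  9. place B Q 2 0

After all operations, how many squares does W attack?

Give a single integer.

Op 1: place BK@(1,1)
Op 2: place BR@(0,2)
Op 3: place WQ@(3,2)
Op 4: place BK@(4,0)
Op 5: place BK@(3,4)
Op 6: place WN@(0,0)
Op 7: place BB@(5,4)
Op 8: remove (4,0)
Op 9: place BQ@(2,0)
Per-piece attacks for W:
  WN@(0,0): attacks (1,2) (2,1)
  WQ@(3,2): attacks (3,3) (3,4) (3,1) (3,0) (4,2) (5,2) (2,2) (1,2) (0,2) (4,3) (5,4) (4,1) (5,0) (2,3) (1,4) (0,5) (2,1) (1,0) [ray(0,1) blocked at (3,4); ray(-1,0) blocked at (0,2); ray(1,1) blocked at (5,4)]
Union (18 distinct): (0,2) (0,5) (1,0) (1,2) (1,4) (2,1) (2,2) (2,3) (3,0) (3,1) (3,3) (3,4) (4,1) (4,2) (4,3) (5,0) (5,2) (5,4)

Answer: 18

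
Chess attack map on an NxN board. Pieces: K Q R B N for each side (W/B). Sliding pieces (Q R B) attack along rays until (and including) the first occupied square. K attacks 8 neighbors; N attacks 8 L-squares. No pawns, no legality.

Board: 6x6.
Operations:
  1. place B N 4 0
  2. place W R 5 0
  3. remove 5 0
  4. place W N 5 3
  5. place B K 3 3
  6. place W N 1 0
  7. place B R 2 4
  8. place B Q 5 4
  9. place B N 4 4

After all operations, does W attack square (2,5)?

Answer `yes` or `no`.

Op 1: place BN@(4,0)
Op 2: place WR@(5,0)
Op 3: remove (5,0)
Op 4: place WN@(5,3)
Op 5: place BK@(3,3)
Op 6: place WN@(1,0)
Op 7: place BR@(2,4)
Op 8: place BQ@(5,4)
Op 9: place BN@(4,4)
Per-piece attacks for W:
  WN@(1,0): attacks (2,2) (3,1) (0,2)
  WN@(5,3): attacks (4,5) (3,4) (4,1) (3,2)
W attacks (2,5): no

Answer: no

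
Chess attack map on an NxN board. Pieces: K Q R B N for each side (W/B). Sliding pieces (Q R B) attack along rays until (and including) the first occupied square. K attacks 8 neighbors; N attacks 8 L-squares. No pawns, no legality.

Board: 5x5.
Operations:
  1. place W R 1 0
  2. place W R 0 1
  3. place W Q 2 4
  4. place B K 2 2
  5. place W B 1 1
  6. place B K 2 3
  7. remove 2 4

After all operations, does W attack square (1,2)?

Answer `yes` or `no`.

Answer: no

Derivation:
Op 1: place WR@(1,0)
Op 2: place WR@(0,1)
Op 3: place WQ@(2,4)
Op 4: place BK@(2,2)
Op 5: place WB@(1,1)
Op 6: place BK@(2,3)
Op 7: remove (2,4)
Per-piece attacks for W:
  WR@(0,1): attacks (0,2) (0,3) (0,4) (0,0) (1,1) [ray(1,0) blocked at (1,1)]
  WR@(1,0): attacks (1,1) (2,0) (3,0) (4,0) (0,0) [ray(0,1) blocked at (1,1)]
  WB@(1,1): attacks (2,2) (2,0) (0,2) (0,0) [ray(1,1) blocked at (2,2)]
W attacks (1,2): no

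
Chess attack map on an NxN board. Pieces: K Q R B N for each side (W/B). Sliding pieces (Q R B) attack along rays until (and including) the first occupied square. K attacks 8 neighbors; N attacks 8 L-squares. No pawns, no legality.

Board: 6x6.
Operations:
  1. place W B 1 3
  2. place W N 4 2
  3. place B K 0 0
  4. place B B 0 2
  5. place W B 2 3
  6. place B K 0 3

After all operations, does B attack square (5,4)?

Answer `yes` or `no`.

Op 1: place WB@(1,3)
Op 2: place WN@(4,2)
Op 3: place BK@(0,0)
Op 4: place BB@(0,2)
Op 5: place WB@(2,3)
Op 6: place BK@(0,3)
Per-piece attacks for B:
  BK@(0,0): attacks (0,1) (1,0) (1,1)
  BB@(0,2): attacks (1,3) (1,1) (2,0) [ray(1,1) blocked at (1,3)]
  BK@(0,3): attacks (0,4) (0,2) (1,3) (1,4) (1,2)
B attacks (5,4): no

Answer: no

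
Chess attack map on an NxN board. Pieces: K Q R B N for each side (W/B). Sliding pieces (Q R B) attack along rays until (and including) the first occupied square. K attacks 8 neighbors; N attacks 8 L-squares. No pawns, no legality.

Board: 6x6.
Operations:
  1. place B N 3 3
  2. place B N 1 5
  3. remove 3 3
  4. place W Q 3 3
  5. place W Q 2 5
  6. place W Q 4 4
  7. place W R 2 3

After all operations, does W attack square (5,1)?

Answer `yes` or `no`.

Op 1: place BN@(3,3)
Op 2: place BN@(1,5)
Op 3: remove (3,3)
Op 4: place WQ@(3,3)
Op 5: place WQ@(2,5)
Op 6: place WQ@(4,4)
Op 7: place WR@(2,3)
Per-piece attacks for W:
  WR@(2,3): attacks (2,4) (2,5) (2,2) (2,1) (2,0) (3,3) (1,3) (0,3) [ray(0,1) blocked at (2,5); ray(1,0) blocked at (3,3)]
  WQ@(2,5): attacks (2,4) (2,3) (3,5) (4,5) (5,5) (1,5) (3,4) (4,3) (5,2) (1,4) (0,3) [ray(0,-1) blocked at (2,3); ray(-1,0) blocked at (1,5)]
  WQ@(3,3): attacks (3,4) (3,5) (3,2) (3,1) (3,0) (4,3) (5,3) (2,3) (4,4) (4,2) (5,1) (2,4) (1,5) (2,2) (1,1) (0,0) [ray(-1,0) blocked at (2,3); ray(1,1) blocked at (4,4); ray(-1,1) blocked at (1,5)]
  WQ@(4,4): attacks (4,5) (4,3) (4,2) (4,1) (4,0) (5,4) (3,4) (2,4) (1,4) (0,4) (5,5) (5,3) (3,5) (3,3) [ray(-1,-1) blocked at (3,3)]
W attacks (5,1): yes

Answer: yes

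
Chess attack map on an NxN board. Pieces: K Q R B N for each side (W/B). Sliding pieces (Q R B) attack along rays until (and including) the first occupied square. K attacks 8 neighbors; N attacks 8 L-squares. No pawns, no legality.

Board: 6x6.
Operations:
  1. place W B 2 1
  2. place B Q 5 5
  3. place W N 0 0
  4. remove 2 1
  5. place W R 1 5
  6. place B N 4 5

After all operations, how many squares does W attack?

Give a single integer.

Answer: 10

Derivation:
Op 1: place WB@(2,1)
Op 2: place BQ@(5,5)
Op 3: place WN@(0,0)
Op 4: remove (2,1)
Op 5: place WR@(1,5)
Op 6: place BN@(4,5)
Per-piece attacks for W:
  WN@(0,0): attacks (1,2) (2,1)
  WR@(1,5): attacks (1,4) (1,3) (1,2) (1,1) (1,0) (2,5) (3,5) (4,5) (0,5) [ray(1,0) blocked at (4,5)]
Union (10 distinct): (0,5) (1,0) (1,1) (1,2) (1,3) (1,4) (2,1) (2,5) (3,5) (4,5)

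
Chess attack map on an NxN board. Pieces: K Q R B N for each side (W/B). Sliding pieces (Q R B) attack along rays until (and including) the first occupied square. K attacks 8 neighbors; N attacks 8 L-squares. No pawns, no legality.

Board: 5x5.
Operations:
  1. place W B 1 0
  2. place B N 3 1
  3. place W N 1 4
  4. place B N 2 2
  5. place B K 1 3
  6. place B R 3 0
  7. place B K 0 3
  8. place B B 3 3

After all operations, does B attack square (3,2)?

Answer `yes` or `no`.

Op 1: place WB@(1,0)
Op 2: place BN@(3,1)
Op 3: place WN@(1,4)
Op 4: place BN@(2,2)
Op 5: place BK@(1,3)
Op 6: place BR@(3,0)
Op 7: place BK@(0,3)
Op 8: place BB@(3,3)
Per-piece attacks for B:
  BK@(0,3): attacks (0,4) (0,2) (1,3) (1,4) (1,2)
  BK@(1,3): attacks (1,4) (1,2) (2,3) (0,3) (2,4) (2,2) (0,4) (0,2)
  BN@(2,2): attacks (3,4) (4,3) (1,4) (0,3) (3,0) (4,1) (1,0) (0,1)
  BR@(3,0): attacks (3,1) (4,0) (2,0) (1,0) [ray(0,1) blocked at (3,1); ray(-1,0) blocked at (1,0)]
  BN@(3,1): attacks (4,3) (2,3) (1,2) (1,0)
  BB@(3,3): attacks (4,4) (4,2) (2,4) (2,2) [ray(-1,-1) blocked at (2,2)]
B attacks (3,2): no

Answer: no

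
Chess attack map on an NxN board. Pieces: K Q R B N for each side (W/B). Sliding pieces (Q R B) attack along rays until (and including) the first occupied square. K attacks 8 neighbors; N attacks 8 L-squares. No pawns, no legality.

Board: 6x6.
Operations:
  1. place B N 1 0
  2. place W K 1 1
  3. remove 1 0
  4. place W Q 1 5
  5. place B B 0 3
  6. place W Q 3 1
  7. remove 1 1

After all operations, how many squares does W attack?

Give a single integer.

Answer: 25

Derivation:
Op 1: place BN@(1,0)
Op 2: place WK@(1,1)
Op 3: remove (1,0)
Op 4: place WQ@(1,5)
Op 5: place BB@(0,3)
Op 6: place WQ@(3,1)
Op 7: remove (1,1)
Per-piece attacks for W:
  WQ@(1,5): attacks (1,4) (1,3) (1,2) (1,1) (1,0) (2,5) (3,5) (4,5) (5,5) (0,5) (2,4) (3,3) (4,2) (5,1) (0,4)
  WQ@(3,1): attacks (3,2) (3,3) (3,4) (3,5) (3,0) (4,1) (5,1) (2,1) (1,1) (0,1) (4,2) (5,3) (4,0) (2,2) (1,3) (0,4) (2,0)
Union (25 distinct): (0,1) (0,4) (0,5) (1,0) (1,1) (1,2) (1,3) (1,4) (2,0) (2,1) (2,2) (2,4) (2,5) (3,0) (3,2) (3,3) (3,4) (3,5) (4,0) (4,1) (4,2) (4,5) (5,1) (5,3) (5,5)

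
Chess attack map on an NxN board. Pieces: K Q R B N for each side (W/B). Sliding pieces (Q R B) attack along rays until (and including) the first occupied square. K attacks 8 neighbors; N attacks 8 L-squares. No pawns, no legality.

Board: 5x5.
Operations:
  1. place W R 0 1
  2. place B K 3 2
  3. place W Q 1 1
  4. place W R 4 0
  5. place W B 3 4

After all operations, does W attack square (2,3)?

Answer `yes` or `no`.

Answer: yes

Derivation:
Op 1: place WR@(0,1)
Op 2: place BK@(3,2)
Op 3: place WQ@(1,1)
Op 4: place WR@(4,0)
Op 5: place WB@(3,4)
Per-piece attacks for W:
  WR@(0,1): attacks (0,2) (0,3) (0,4) (0,0) (1,1) [ray(1,0) blocked at (1,1)]
  WQ@(1,1): attacks (1,2) (1,3) (1,4) (1,0) (2,1) (3,1) (4,1) (0,1) (2,2) (3,3) (4,4) (2,0) (0,2) (0,0) [ray(-1,0) blocked at (0,1)]
  WB@(3,4): attacks (4,3) (2,3) (1,2) (0,1) [ray(-1,-1) blocked at (0,1)]
  WR@(4,0): attacks (4,1) (4,2) (4,3) (4,4) (3,0) (2,0) (1,0) (0,0)
W attacks (2,3): yes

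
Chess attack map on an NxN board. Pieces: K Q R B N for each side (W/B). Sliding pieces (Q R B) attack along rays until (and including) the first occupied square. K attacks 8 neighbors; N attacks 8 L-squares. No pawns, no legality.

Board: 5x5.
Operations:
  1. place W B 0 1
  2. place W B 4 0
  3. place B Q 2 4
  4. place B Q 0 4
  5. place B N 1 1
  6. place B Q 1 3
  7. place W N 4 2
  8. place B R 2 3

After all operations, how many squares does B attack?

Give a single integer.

Op 1: place WB@(0,1)
Op 2: place WB@(4,0)
Op 3: place BQ@(2,4)
Op 4: place BQ@(0,4)
Op 5: place BN@(1,1)
Op 6: place BQ@(1,3)
Op 7: place WN@(4,2)
Op 8: place BR@(2,3)
Per-piece attacks for B:
  BQ@(0,4): attacks (0,3) (0,2) (0,1) (1,4) (2,4) (1,3) [ray(0,-1) blocked at (0,1); ray(1,0) blocked at (2,4); ray(1,-1) blocked at (1,3)]
  BN@(1,1): attacks (2,3) (3,2) (0,3) (3,0)
  BQ@(1,3): attacks (1,4) (1,2) (1,1) (2,3) (0,3) (2,4) (2,2) (3,1) (4,0) (0,4) (0,2) [ray(0,-1) blocked at (1,1); ray(1,0) blocked at (2,3); ray(1,1) blocked at (2,4); ray(1,-1) blocked at (4,0); ray(-1,1) blocked at (0,4)]
  BR@(2,3): attacks (2,4) (2,2) (2,1) (2,0) (3,3) (4,3) (1,3) [ray(0,1) blocked at (2,4); ray(-1,0) blocked at (1,3)]
  BQ@(2,4): attacks (2,3) (3,4) (4,4) (1,4) (0,4) (3,3) (4,2) (1,3) [ray(0,-1) blocked at (2,3); ray(-1,0) blocked at (0,4); ray(1,-1) blocked at (4,2); ray(-1,-1) blocked at (1,3)]
Union (22 distinct): (0,1) (0,2) (0,3) (0,4) (1,1) (1,2) (1,3) (1,4) (2,0) (2,1) (2,2) (2,3) (2,4) (3,0) (3,1) (3,2) (3,3) (3,4) (4,0) (4,2) (4,3) (4,4)

Answer: 22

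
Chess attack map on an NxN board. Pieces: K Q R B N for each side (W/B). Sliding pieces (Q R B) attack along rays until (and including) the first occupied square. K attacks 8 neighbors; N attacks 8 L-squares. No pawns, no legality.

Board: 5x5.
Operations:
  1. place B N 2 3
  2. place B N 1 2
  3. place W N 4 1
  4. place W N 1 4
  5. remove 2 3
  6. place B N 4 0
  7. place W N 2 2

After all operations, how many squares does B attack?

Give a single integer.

Op 1: place BN@(2,3)
Op 2: place BN@(1,2)
Op 3: place WN@(4,1)
Op 4: place WN@(1,4)
Op 5: remove (2,3)
Op 6: place BN@(4,0)
Op 7: place WN@(2,2)
Per-piece attacks for B:
  BN@(1,2): attacks (2,4) (3,3) (0,4) (2,0) (3,1) (0,0)
  BN@(4,0): attacks (3,2) (2,1)
Union (8 distinct): (0,0) (0,4) (2,0) (2,1) (2,4) (3,1) (3,2) (3,3)

Answer: 8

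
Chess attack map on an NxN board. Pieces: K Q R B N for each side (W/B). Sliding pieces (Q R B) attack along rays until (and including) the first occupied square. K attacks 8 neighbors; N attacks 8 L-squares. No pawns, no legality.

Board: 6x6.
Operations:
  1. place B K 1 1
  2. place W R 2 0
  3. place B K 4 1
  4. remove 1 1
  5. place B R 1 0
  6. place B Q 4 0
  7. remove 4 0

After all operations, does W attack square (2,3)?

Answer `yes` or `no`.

Answer: yes

Derivation:
Op 1: place BK@(1,1)
Op 2: place WR@(2,0)
Op 3: place BK@(4,1)
Op 4: remove (1,1)
Op 5: place BR@(1,0)
Op 6: place BQ@(4,0)
Op 7: remove (4,0)
Per-piece attacks for W:
  WR@(2,0): attacks (2,1) (2,2) (2,3) (2,4) (2,5) (3,0) (4,0) (5,0) (1,0) [ray(-1,0) blocked at (1,0)]
W attacks (2,3): yes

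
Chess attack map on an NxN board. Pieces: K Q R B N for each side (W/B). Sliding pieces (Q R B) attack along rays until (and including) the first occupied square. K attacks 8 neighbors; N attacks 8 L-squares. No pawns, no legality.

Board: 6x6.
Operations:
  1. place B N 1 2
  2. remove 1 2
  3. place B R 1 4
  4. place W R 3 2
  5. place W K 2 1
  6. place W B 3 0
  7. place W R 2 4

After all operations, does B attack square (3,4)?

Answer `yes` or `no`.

Op 1: place BN@(1,2)
Op 2: remove (1,2)
Op 3: place BR@(1,4)
Op 4: place WR@(3,2)
Op 5: place WK@(2,1)
Op 6: place WB@(3,0)
Op 7: place WR@(2,4)
Per-piece attacks for B:
  BR@(1,4): attacks (1,5) (1,3) (1,2) (1,1) (1,0) (2,4) (0,4) [ray(1,0) blocked at (2,4)]
B attacks (3,4): no

Answer: no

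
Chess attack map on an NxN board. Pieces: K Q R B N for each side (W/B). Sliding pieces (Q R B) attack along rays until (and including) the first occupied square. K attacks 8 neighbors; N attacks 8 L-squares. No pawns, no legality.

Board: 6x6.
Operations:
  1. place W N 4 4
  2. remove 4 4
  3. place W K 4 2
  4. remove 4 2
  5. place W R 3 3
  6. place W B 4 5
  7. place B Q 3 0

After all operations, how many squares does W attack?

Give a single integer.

Answer: 13

Derivation:
Op 1: place WN@(4,4)
Op 2: remove (4,4)
Op 3: place WK@(4,2)
Op 4: remove (4,2)
Op 5: place WR@(3,3)
Op 6: place WB@(4,5)
Op 7: place BQ@(3,0)
Per-piece attacks for W:
  WR@(3,3): attacks (3,4) (3,5) (3,2) (3,1) (3,0) (4,3) (5,3) (2,3) (1,3) (0,3) [ray(0,-1) blocked at (3,0)]
  WB@(4,5): attacks (5,4) (3,4) (2,3) (1,2) (0,1)
Union (13 distinct): (0,1) (0,3) (1,2) (1,3) (2,3) (3,0) (3,1) (3,2) (3,4) (3,5) (4,3) (5,3) (5,4)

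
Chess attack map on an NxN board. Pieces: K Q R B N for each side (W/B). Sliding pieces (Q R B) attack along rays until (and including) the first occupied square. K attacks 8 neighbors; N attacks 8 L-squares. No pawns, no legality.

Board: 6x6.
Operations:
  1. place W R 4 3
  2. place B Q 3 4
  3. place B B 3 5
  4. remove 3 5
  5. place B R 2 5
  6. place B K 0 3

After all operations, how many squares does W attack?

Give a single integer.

Answer: 10

Derivation:
Op 1: place WR@(4,3)
Op 2: place BQ@(3,4)
Op 3: place BB@(3,5)
Op 4: remove (3,5)
Op 5: place BR@(2,5)
Op 6: place BK@(0,3)
Per-piece attacks for W:
  WR@(4,3): attacks (4,4) (4,5) (4,2) (4,1) (4,0) (5,3) (3,3) (2,3) (1,3) (0,3) [ray(-1,0) blocked at (0,3)]
Union (10 distinct): (0,3) (1,3) (2,3) (3,3) (4,0) (4,1) (4,2) (4,4) (4,5) (5,3)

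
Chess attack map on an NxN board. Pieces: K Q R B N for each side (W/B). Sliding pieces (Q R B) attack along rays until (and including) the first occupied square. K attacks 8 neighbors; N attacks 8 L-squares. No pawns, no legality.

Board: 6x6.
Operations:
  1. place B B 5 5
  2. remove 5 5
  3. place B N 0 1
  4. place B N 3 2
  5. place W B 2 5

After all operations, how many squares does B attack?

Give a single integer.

Answer: 9

Derivation:
Op 1: place BB@(5,5)
Op 2: remove (5,5)
Op 3: place BN@(0,1)
Op 4: place BN@(3,2)
Op 5: place WB@(2,5)
Per-piece attacks for B:
  BN@(0,1): attacks (1,3) (2,2) (2,0)
  BN@(3,2): attacks (4,4) (5,3) (2,4) (1,3) (4,0) (5,1) (2,0) (1,1)
Union (9 distinct): (1,1) (1,3) (2,0) (2,2) (2,4) (4,0) (4,4) (5,1) (5,3)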